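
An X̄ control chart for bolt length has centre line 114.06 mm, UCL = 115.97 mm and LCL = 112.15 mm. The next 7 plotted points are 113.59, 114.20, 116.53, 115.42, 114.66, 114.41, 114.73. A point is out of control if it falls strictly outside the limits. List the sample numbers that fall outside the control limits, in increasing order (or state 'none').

Compare each point to [112.15, 115.97]: sample 3 = 116.53 > UCL.

3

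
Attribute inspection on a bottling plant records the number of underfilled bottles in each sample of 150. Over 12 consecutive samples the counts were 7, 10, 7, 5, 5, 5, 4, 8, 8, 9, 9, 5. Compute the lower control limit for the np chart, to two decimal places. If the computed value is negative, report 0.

p̄ = Σdᵢ / (k·n) = 82 / (12 × 150) = 0.04556
LCL = np̄ − 3·√(np̄(1−p̄)) = 6.8333 − 3 × 2.5538 = -0.8282 → 0 (negative, so LCL = 0)

0.00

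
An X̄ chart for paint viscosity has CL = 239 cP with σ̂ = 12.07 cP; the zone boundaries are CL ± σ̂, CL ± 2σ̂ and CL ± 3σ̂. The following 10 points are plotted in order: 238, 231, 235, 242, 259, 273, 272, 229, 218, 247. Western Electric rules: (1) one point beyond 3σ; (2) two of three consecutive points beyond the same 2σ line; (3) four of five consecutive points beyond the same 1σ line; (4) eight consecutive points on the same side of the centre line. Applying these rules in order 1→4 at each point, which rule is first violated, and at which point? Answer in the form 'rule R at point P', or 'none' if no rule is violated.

rule 2 at point 7

Zone of each point (C = within 1σ̂, B = 1σ̂–2σ̂, A = 2σ̂–3σ̂, * = beyond 3σ̂; sign = side of CL): 1:-C, 2:-C, 3:-C, 4:+C, 5:+B, 6:+A, 7:+A, 8:-C, 9:-B, 10:+C
Rule 2 (two of three consecutive points beyond the same 2σ limit) is satisfied at point 7.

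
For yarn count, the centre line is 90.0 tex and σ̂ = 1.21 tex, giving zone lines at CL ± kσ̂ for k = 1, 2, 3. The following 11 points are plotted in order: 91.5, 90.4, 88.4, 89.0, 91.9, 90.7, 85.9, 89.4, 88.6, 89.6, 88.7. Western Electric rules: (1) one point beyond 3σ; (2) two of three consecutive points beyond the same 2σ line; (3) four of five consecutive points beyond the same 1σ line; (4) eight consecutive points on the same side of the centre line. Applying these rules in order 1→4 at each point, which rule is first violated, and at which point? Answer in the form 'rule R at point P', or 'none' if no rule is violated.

Zone of each point (C = within 1σ̂, B = 1σ̂–2σ̂, A = 2σ̂–3σ̂, * = beyond 3σ̂; sign = side of CL): 1:+B, 2:+C, 3:-B, 4:-C, 5:+B, 6:+C, 7:-*, 8:-C, 9:-B, 10:-C, 11:-B
Rule 1 (one point beyond the 3σ limits) is satisfied at point 7.

rule 1 at point 7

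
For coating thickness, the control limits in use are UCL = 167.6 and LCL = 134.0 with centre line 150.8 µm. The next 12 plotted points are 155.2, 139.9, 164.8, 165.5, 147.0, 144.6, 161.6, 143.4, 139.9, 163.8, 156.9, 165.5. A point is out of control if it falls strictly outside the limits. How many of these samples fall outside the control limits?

0

All 12 points lie within [134.0, 167.6].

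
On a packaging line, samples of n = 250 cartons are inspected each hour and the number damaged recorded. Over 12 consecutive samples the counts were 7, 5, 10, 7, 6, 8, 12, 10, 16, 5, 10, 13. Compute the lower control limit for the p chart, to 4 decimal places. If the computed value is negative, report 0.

0.0008

p̄ = Σdᵢ / (k·n) = 109 / (12 × 250) = 0.03633
LCL = p̄ − 3·√(p̄(1−p̄)/n) = 0.03633 − 3 × 0.01183 = 0.00083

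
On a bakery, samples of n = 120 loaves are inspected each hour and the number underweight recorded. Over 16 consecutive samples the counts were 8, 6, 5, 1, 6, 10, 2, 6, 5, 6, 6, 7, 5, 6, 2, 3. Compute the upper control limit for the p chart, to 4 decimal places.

p̄ = Σdᵢ / (k·n) = 84 / (16 × 120) = 0.04375
UCL = p̄ + 3·√(p̄(1−p̄)/n) = 0.04375 + 3 × √(0.04375×0.95625/120) = 0.04375 + 3 × 0.01867 = 0.09977

0.0998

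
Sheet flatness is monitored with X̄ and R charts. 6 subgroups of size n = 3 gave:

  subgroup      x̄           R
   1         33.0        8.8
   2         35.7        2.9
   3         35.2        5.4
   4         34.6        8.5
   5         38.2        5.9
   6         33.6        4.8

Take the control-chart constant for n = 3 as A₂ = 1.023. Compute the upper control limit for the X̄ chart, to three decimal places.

X̄̄ = (33.0 + 35.7 + 35.2 + 34.6 + 38.2 + 33.6) / 6 = 210.3000 / 6 = 35.0500
R̄ = (8.8 + 2.9 + 5.4 + 8.5 + 5.9 + 4.8) / 6 = 36.3000 / 6 = 6.0500
UCL = X̄̄ + A₂·R̄ = 35.0500 + 1.023 × 6.0500 = 41.2392

41.239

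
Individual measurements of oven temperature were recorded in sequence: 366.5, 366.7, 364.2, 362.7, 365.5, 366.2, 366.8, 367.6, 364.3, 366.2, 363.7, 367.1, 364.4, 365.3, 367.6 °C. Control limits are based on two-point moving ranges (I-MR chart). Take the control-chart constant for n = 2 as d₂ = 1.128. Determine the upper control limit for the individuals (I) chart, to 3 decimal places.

X̄ = (366.5 + 366.7 + 364.2 + 362.7 + 365.5 + 366.2 + 366.8 + 367.6 + 364.3 + 366.2 + 363.7 + 367.1 + 364.4 + 365.3 + 367.6) / 15 = 365.6533
Moving ranges: 0.2, 2.5, 1.5, 2.8, 0.7, 0.6, 0.8, 3.3, 1.9, 2.5, 3.4, 2.7, 0.9, 2.3; M̄R̄ = 26.1000 / 14 = 1.8643
UCL = X̄ + 3·M̄R̄/d₂ = 365.6533 + 3 × 1.8643 / 1.128 = 370.6115

370.612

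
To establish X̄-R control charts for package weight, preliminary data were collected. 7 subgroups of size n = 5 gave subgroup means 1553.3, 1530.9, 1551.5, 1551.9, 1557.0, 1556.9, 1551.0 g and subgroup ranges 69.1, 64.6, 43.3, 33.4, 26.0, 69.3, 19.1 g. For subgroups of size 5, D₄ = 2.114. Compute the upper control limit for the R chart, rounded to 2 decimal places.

98.09

R̄ = (69.1 + 64.6 + 43.3 + 33.4 + 26.0 + 69.3 + 19.1) / 7 = 324.8000 / 7 = 46.4000
UCL_R = D₄·R̄ = 2.114 × 46.4000 = 98.0896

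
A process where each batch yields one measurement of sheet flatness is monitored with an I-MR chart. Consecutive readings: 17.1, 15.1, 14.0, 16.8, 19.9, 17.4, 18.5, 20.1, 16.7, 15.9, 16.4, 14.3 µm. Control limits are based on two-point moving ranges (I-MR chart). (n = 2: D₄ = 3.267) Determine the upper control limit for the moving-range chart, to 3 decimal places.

Moving ranges: 2.0, 1.1, 2.8, 3.1, 2.5, 1.1, 1.6, 3.4, 0.8, 0.5, 2.1; M̄R̄ = 21.0000 / 11 = 1.9091
UCL_MR = D₄·M̄R̄ = 3.267 × 1.9091 = 6.2370

6.237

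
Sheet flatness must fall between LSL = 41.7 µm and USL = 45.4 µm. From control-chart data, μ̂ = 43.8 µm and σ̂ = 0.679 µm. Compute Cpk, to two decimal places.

0.79

Cpu = (USL − μ̂) / (3σ̂) = (45.4 − 43.8) / (3 × 0.679) = 0.7855; Cpl = (μ̂ − LSL) / (3σ̂) = (43.8 − 41.7) / (3 × 0.679) = 1.0309; Cpk = min(Cpu, Cpl) = 0.7855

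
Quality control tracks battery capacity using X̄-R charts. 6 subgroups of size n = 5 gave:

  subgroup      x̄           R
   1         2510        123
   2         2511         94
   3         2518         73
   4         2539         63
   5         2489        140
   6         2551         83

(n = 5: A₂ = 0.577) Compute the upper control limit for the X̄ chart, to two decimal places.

2575.06

X̄̄ = (2510 + 2511 + 2518 + 2539 + 2489 + 2551) / 6 = 15118.0000 / 6 = 2519.6667
R̄ = (123 + 94 + 73 + 63 + 140 + 83) / 6 = 576.0000 / 6 = 96.0000
UCL = X̄̄ + A₂·R̄ = 2519.6667 + 0.577 × 96.0000 = 2575.0587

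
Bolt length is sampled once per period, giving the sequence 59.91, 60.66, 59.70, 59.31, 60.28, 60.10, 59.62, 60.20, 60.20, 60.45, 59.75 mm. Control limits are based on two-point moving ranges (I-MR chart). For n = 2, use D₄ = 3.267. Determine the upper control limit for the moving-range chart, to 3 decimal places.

Moving ranges: 0.75, 0.96, 0.39, 0.97, 0.18, 0.48, 0.58, 0.00, 0.25, 0.70; M̄R̄ = 5.2600 / 10 = 0.5260
UCL_MR = D₄·M̄R̄ = 3.267 × 0.5260 = 1.7184

1.718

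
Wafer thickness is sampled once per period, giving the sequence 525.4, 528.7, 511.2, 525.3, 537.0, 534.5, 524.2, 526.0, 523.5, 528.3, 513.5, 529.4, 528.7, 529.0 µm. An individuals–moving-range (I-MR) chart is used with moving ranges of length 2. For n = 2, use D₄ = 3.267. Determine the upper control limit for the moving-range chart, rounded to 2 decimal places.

25.18

Moving ranges: 3.3, 17.5, 14.1, 11.7, 2.5, 10.3, 1.8, 2.5, 4.8, 14.8, 15.9, 0.7, 0.3; M̄R̄ = 100.2000 / 13 = 7.7077
UCL_MR = D₄·M̄R̄ = 3.267 × 7.7077 = 25.1810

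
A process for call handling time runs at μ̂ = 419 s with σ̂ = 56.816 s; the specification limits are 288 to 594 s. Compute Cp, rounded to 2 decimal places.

0.90

Cp = (USL − LSL) / (6σ̂) = (594 − 288) / (6 × 56.816) = 306.0000 / 340.8960 = 0.8976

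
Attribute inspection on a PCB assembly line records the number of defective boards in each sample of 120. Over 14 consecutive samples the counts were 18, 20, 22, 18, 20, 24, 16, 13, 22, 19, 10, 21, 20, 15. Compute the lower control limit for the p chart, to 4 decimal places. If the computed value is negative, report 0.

p̄ = Σdᵢ / (k·n) = 258 / (14 × 120) = 0.15357
LCL = p̄ − 3·√(p̄(1−p̄)/n) = 0.15357 − 3 × 0.03291 = 0.05483

0.0548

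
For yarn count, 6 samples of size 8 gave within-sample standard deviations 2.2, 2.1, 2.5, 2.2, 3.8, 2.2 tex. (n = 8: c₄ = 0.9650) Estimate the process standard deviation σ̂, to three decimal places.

s̄ = (2.2 + 2.1 + 2.5 + 2.2 + 3.8 + 2.2) / 6 = 2.5000
σ̂ = s̄ / c₄ = 2.5000 / 0.9650 = 2.5907

2.591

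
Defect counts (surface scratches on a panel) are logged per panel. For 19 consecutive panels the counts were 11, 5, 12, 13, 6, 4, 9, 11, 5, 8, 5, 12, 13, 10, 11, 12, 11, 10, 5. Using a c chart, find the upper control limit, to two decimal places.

18.16

c̄ = (11 + 5 + 12 + 13 + 6 + 4 + 9 + 11 + 5 + 8 + 5 + 12 + 13 + 10 + 11 + 12 + 11 + 10 + 5) / 19 = 173 / 19 = 9.1053
UCL = c̄ + 3√c̄ = 9.1053 + 3 × √9.1053 = 9.1053 + 3 × 3.0175 = 18.1577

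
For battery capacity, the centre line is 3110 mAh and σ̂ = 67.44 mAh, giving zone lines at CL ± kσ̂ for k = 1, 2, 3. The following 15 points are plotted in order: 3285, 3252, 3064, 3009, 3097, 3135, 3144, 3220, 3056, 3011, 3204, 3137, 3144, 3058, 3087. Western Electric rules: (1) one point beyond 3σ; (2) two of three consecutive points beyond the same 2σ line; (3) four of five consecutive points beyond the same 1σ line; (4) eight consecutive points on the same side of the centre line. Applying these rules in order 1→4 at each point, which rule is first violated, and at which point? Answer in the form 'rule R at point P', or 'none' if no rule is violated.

rule 2 at point 2

Zone of each point (C = within 1σ̂, B = 1σ̂–2σ̂, A = 2σ̂–3σ̂, * = beyond 3σ̂; sign = side of CL): 1:+A, 2:+A, 3:-C, 4:-B, 5:-C, 6:+C, 7:+C, 8:+B, 9:-C, 10:-B, 11:+B, 12:+C, 13:+C, 14:-C, 15:-C
Rule 2 (two of three consecutive points beyond the same 2σ limit) is satisfied at point 2.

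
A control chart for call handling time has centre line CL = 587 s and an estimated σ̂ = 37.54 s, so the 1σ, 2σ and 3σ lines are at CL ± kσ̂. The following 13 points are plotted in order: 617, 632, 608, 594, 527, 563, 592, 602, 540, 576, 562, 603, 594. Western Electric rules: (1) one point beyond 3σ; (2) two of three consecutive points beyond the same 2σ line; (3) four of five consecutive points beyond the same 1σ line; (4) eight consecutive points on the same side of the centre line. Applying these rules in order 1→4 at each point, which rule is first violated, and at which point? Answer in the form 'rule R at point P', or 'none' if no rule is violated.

Zone of each point (C = within 1σ̂, B = 1σ̂–2σ̂, A = 2σ̂–3σ̂, * = beyond 3σ̂; sign = side of CL): 1:+C, 2:+B, 3:+C, 4:+C, 5:-B, 6:-C, 7:+C, 8:+C, 9:-B, 10:-C, 11:-C, 12:+C, 13:+C
No rule fires across all 13 points.

none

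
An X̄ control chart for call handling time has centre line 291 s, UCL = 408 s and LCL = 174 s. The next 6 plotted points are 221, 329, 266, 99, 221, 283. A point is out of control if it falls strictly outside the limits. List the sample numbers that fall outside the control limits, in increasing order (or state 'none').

4

Compare each point to [174, 408]: sample 4 = 99 < LCL.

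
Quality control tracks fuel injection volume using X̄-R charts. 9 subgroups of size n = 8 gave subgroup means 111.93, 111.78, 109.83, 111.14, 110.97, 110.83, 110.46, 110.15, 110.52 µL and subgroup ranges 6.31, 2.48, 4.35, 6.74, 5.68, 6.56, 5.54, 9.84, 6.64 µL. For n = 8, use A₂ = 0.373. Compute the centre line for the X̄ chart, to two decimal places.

110.85

X̄̄ = (111.93 + 111.78 + 109.83 + 111.14 + 110.97 + 110.83 + 110.46 + 110.15 + 110.52) / 9 = 997.6100 / 9 = 110.8456
CL = X̄̄ = 110.8456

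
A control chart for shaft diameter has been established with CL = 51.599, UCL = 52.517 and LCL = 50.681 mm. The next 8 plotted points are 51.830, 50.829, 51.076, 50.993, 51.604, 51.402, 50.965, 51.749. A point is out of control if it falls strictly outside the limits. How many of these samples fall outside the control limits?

All 8 points lie within [50.681, 52.517].

0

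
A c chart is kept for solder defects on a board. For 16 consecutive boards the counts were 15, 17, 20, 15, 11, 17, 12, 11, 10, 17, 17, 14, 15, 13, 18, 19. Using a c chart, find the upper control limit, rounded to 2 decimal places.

26.71

c̄ = (15 + 17 + 20 + 15 + 11 + 17 + 12 + 11 + 10 + 17 + 17 + 14 + 15 + 13 + 18 + 19) / 16 = 241 / 16 = 15.0625
UCL = c̄ + 3√c̄ = 15.0625 + 3 × √15.0625 = 15.0625 + 3 × 3.8810 = 26.7056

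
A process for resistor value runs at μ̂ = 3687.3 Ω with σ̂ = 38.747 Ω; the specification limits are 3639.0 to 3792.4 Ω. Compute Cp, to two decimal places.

0.66

Cp = (USL − LSL) / (6σ̂) = (3792.4 − 3639.0) / (6 × 38.747) = 153.4000 / 232.4820 = 0.6598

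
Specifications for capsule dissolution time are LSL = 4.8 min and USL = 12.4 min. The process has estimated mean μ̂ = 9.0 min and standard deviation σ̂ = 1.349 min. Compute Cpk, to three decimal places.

Cpu = (USL − μ̂) / (3σ̂) = (12.4 − 9.0) / (3 × 1.349) = 0.8401; Cpl = (μ̂ − LSL) / (3σ̂) = (9.0 − 4.8) / (3 × 1.349) = 1.0378; Cpk = min(Cpu, Cpl) = 0.8401

0.840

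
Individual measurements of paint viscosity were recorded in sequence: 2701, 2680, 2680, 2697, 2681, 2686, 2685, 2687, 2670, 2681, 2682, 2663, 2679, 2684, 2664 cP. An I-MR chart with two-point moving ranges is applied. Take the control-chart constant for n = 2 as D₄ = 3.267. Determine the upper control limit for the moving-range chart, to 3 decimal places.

Moving ranges: 21, 0, 17, 16, 5, 1, 2, 17, 11, 1, 19, 16, 5, 20; M̄R̄ = 151.0000 / 14 = 10.7857
UCL_MR = D₄·M̄R̄ = 3.267 × 10.7857 = 35.2369

35.237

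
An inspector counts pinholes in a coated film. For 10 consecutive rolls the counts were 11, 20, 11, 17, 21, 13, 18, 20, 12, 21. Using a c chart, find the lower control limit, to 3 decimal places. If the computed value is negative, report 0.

c̄ = (11 + 20 + 11 + 17 + 21 + 13 + 18 + 20 + 12 + 21) / 10 = 164 / 10 = 16.4000
LCL = c̄ − 3√c̄ = 16.4000 − 3 × 4.0497 = 4.2509

4.251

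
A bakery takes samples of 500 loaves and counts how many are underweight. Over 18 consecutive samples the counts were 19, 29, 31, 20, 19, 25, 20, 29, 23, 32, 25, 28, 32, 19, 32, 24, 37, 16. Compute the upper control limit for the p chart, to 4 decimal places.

p̄ = Σdᵢ / (k·n) = 460 / (18 × 500) = 0.05111
UCL = p̄ + 3·√(p̄(1−p̄)/n) = 0.05111 + 3 × √(0.05111×0.94889/500) = 0.05111 + 3 × 0.00985 = 0.08066

0.0807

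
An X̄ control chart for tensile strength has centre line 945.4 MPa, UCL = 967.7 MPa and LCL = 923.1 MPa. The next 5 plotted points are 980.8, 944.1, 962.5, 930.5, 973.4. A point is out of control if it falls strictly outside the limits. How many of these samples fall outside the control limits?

Compare each point to [923.1, 967.7]: sample 1 = 980.8 > UCL; sample 5 = 973.4 > UCL.

2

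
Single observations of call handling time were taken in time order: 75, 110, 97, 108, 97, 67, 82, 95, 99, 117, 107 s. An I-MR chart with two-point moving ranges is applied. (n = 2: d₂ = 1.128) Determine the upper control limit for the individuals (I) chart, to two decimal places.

138.37

X̄ = (75 + 110 + 97 + 108 + 97 + 67 + 82 + 95 + 99 + 117 + 107) / 11 = 95.8182
Moving ranges: 35, 13, 11, 11, 30, 15, 13, 4, 18, 10; M̄R̄ = 160.0000 / 10 = 16.0000
UCL = X̄ + 3·M̄R̄/d₂ = 95.8182 + 3 × 16.0000 / 1.128 = 138.3714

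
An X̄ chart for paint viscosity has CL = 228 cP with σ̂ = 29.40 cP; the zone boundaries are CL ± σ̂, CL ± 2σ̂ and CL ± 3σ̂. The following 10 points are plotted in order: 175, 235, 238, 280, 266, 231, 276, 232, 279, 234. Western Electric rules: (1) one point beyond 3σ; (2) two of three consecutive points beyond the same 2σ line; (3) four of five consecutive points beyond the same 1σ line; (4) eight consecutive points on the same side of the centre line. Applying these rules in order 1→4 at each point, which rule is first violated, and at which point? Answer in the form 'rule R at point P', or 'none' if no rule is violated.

Zone of each point (C = within 1σ̂, B = 1σ̂–2σ̂, A = 2σ̂–3σ̂, * = beyond 3σ̂; sign = side of CL): 1:-B, 2:+C, 3:+C, 4:+B, 5:+B, 6:+C, 7:+B, 8:+C, 9:+B, 10:+C
Rule 4 (eight consecutive points on the same side of the centre line) is satisfied at point 9.

rule 4 at point 9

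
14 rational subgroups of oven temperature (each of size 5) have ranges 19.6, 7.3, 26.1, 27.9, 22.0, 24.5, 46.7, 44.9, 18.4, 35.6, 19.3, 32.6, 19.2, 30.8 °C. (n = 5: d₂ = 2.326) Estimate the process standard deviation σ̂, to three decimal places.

11.513

R̄ = (19.6 + 7.3 + 26.1 + 27.9 + 22.0 + 24.5 + 46.7 + 44.9 + 18.4 + 35.6 + 19.3 + 32.6 + 19.2 + 30.8) / 14 = 26.7786
σ̂ = R̄ / d₂ = 26.7786 / 2.326 = 11.5127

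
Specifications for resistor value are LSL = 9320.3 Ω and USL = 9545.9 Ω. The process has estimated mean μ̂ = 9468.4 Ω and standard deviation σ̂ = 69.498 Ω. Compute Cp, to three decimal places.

0.541

Cp = (USL − LSL) / (6σ̂) = (9545.9 − 9320.3) / (6 × 69.498) = 225.6000 / 416.9880 = 0.5410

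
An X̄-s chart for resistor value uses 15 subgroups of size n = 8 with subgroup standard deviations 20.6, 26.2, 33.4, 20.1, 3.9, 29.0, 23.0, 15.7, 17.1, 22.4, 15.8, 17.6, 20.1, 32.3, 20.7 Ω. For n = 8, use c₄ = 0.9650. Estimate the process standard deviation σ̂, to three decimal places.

21.962

s̄ = (20.6 + 26.2 + 33.4 + 20.1 + 3.9 + 29.0 + 23.0 + 15.7 + 17.1 + 22.4 + 15.8 + 17.6 + 20.1 + 32.3 + 20.7) / 15 = 21.1933
σ̂ = s̄ / c₄ = 21.1933 / 0.9650 = 21.9620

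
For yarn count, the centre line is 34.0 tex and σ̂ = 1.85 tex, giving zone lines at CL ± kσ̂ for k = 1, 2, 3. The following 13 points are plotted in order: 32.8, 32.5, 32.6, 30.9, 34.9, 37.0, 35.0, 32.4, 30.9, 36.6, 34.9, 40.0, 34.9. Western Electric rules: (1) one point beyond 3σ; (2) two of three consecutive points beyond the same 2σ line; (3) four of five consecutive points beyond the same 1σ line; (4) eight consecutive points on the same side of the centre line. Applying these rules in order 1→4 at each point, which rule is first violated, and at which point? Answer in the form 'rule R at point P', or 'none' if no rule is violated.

Zone of each point (C = within 1σ̂, B = 1σ̂–2σ̂, A = 2σ̂–3σ̂, * = beyond 3σ̂; sign = side of CL): 1:-C, 2:-C, 3:-C, 4:-B, 5:+C, 6:+B, 7:+C, 8:-C, 9:-B, 10:+B, 11:+C, 12:+*, 13:+C
Rule 1 (one point beyond the 3σ limits) is satisfied at point 12.

rule 1 at point 12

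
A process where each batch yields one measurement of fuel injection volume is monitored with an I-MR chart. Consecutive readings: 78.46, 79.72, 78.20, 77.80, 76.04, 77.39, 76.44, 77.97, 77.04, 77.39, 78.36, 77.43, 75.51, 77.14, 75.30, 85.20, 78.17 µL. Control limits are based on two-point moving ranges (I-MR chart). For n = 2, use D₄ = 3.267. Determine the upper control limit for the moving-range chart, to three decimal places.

6.998

Moving ranges: 1.26, 1.52, 0.40, 1.76, 1.35, 0.95, 1.53, 0.93, 0.35, 0.97, 0.93, 1.92, 1.63, 1.84, 9.90, 7.03; M̄R̄ = 34.2700 / 16 = 2.1419
UCL_MR = D₄·M̄R̄ = 3.267 × 2.1419 = 6.9975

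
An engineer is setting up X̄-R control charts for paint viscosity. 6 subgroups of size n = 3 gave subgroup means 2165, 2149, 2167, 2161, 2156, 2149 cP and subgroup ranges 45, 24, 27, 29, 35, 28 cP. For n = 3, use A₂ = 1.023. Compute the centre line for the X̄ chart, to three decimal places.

2157.833

X̄̄ = (2165 + 2149 + 2167 + 2161 + 2156 + 2149) / 6 = 12947.0000 / 6 = 2157.8333
CL = X̄̄ = 2157.8333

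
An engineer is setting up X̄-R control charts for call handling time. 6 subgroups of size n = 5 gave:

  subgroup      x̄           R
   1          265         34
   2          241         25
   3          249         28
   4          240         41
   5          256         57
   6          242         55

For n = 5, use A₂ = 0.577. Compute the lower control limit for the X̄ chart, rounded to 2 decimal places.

225.75

X̄̄ = (265 + 241 + 249 + 240 + 256 + 242) / 6 = 1493.0000 / 6 = 248.8333
R̄ = (34 + 25 + 28 + 41 + 57 + 55) / 6 = 240.0000 / 6 = 40.0000
LCL = X̄̄ − A₂·R̄ = 248.8333 − 0.577 × 40.0000 = 225.7533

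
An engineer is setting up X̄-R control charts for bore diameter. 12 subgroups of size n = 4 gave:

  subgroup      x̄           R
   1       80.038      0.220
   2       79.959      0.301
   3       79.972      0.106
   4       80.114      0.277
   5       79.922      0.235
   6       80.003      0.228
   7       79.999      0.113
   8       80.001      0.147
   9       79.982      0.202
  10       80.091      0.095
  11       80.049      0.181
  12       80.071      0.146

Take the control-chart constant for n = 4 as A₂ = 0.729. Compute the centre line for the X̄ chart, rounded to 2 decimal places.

X̄̄ = (80.038 + 79.959 + 79.972 + 80.114 + 79.922 + 80.003 + 79.999 + 80.001 + 79.982 + 80.091 + 80.049 + 80.071) / 12 = 960.2010 / 12 = 80.0168
CL = X̄̄ = 80.0168

80.02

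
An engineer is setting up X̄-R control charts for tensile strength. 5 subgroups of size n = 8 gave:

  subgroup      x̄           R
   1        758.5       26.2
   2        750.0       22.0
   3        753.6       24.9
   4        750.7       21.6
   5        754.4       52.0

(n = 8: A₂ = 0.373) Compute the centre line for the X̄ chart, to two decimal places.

753.44

X̄̄ = (758.5 + 750.0 + 753.6 + 750.7 + 754.4) / 5 = 3767.2000 / 5 = 753.4400
CL = X̄̄ = 753.4400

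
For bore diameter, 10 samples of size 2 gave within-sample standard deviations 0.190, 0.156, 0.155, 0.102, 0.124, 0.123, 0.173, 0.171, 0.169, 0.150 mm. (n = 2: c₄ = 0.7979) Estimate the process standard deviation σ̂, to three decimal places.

0.190

s̄ = (0.190 + 0.156 + 0.155 + 0.102 + 0.124 + 0.123 + 0.173 + 0.171 + 0.169 + 0.150) / 10 = 0.1513
σ̂ = s̄ / c₄ = 0.1513 / 0.7979 = 0.1896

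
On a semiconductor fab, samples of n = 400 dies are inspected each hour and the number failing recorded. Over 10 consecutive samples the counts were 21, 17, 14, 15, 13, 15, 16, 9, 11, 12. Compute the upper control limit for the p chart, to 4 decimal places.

p̄ = Σdᵢ / (k·n) = 143 / (10 × 400) = 0.03575
UCL = p̄ + 3·√(p̄(1−p̄)/n) = 0.03575 + 3 × √(0.03575×0.96425/400) = 0.03575 + 3 × 0.00928 = 0.06360

0.0636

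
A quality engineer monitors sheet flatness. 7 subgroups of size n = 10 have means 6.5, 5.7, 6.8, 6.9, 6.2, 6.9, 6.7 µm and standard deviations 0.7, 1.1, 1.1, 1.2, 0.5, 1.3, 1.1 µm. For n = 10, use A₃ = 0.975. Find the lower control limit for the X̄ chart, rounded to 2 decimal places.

5.55

X̄̄ = (6.5 + 5.7 + 6.8 + 6.9 + 6.2 + 6.9 + 6.7) / 7 = 6.5286
s̄ = (0.7 + 1.1 + 1.1 + 1.2 + 0.5 + 1.3 + 1.1) / 7 = 1.0000
LCL = X̄̄ − A₃·s̄ = 6.5286 − 0.975 × 1.0000 = 5.5536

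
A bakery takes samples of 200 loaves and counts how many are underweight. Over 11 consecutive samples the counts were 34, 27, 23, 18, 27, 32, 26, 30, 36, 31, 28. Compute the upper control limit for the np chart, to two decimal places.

p̄ = Σdᵢ / (k·n) = 312 / (11 × 200) = 0.14182
UCL = np̄ + 3·√(np̄(1−p̄)) = 28.3636 + 3 × √(28.3636×0.85818) = 28.3636 + 3 × 4.9337 = 43.1647

43.16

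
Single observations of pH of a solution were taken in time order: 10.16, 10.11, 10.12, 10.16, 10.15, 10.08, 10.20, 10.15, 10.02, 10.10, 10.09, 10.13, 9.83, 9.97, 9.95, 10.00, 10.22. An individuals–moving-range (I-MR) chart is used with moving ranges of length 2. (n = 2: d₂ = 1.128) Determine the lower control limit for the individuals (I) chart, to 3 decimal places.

X̄ = (10.16 + 10.11 + 10.12 + 10.16 + 10.15 + 10.08 + 10.20 + 10.15 + 10.02 + 10.10 + 10.09 + 10.13 + 9.83 + 9.97 + 9.95 + 10.00 + 10.22) / 17 = 10.0847
Moving ranges: 0.05, 0.01, 0.04, 0.01, 0.07, 0.12, 0.05, 0.13, 0.08, 0.01, 0.04, 0.30, 0.14, 0.02, 0.05, 0.22; M̄R̄ = 1.3400 / 16 = 0.0838
LCL = X̄ − 3·M̄R̄/d₂ = 10.0847 − 3 × 0.0838 / 1.128 = 9.8620

9.862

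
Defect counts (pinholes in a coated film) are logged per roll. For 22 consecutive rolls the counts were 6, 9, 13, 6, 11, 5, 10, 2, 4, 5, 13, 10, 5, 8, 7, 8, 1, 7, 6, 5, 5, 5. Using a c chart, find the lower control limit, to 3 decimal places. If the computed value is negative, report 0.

c̄ = (6 + 9 + 13 + 6 + 11 + 5 + 10 + 2 + 4 + 5 + 13 + 10 + 5 + 8 + 7 + 8 + 1 + 7 + 6 + 5 + 5 + 5) / 22 = 151 / 22 = 6.8636
LCL = c̄ − 3√c̄ = 6.8636 − 3 × 2.6199 = -0.9959 → 0 (cannot be negative)

0.000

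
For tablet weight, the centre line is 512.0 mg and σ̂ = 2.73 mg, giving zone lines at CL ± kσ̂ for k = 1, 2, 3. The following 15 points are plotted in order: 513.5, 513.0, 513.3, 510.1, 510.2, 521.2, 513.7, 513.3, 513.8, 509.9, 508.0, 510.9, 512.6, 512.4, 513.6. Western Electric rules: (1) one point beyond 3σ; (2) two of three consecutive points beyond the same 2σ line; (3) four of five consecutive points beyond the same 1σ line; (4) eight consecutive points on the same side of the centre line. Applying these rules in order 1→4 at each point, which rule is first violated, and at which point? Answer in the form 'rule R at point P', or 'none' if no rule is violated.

Zone of each point (C = within 1σ̂, B = 1σ̂–2σ̂, A = 2σ̂–3σ̂, * = beyond 3σ̂; sign = side of CL): 1:+C, 2:+C, 3:+C, 4:-C, 5:-C, 6:+*, 7:+C, 8:+C, 9:+C, 10:-C, 11:-B, 12:-C, 13:+C, 14:+C, 15:+C
Rule 1 (one point beyond the 3σ limits) is satisfied at point 6.

rule 1 at point 6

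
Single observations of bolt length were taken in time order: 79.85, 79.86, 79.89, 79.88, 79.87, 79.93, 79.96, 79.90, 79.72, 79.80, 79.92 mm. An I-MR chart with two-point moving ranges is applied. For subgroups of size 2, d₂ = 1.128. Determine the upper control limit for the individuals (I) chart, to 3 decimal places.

80.028

X̄ = (79.85 + 79.86 + 79.89 + 79.88 + 79.87 + 79.93 + 79.96 + 79.90 + 79.72 + 79.80 + 79.92) / 11 = 79.8709
Moving ranges: 0.01, 0.03, 0.01, 0.01, 0.06, 0.03, 0.06, 0.18, 0.08, 0.12; M̄R̄ = 0.5900 / 10 = 0.0590
UCL = X̄ + 3·M̄R̄/d₂ = 79.8709 + 3 × 0.0590 / 1.128 = 80.0278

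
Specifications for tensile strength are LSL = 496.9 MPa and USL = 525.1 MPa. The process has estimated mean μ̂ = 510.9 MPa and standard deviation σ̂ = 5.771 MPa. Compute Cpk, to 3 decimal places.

Cpu = (USL − μ̂) / (3σ̂) = (525.1 − 510.9) / (3 × 5.771) = 0.8202; Cpl = (μ̂ − LSL) / (3σ̂) = (510.9 − 496.9) / (3 × 5.771) = 0.8086; Cpk = min(Cpu, Cpl) = 0.8086

0.809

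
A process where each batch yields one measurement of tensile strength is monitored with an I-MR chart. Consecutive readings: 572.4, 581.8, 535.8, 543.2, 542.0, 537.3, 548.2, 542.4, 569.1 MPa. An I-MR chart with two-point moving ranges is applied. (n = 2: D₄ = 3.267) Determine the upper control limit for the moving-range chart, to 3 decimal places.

Moving ranges: 9.4, 46.0, 7.4, 1.2, 4.7, 10.9, 5.8, 26.7; M̄R̄ = 112.1000 / 8 = 14.0125
UCL_MR = D₄·M̄R̄ = 3.267 × 14.0125 = 45.7788

45.779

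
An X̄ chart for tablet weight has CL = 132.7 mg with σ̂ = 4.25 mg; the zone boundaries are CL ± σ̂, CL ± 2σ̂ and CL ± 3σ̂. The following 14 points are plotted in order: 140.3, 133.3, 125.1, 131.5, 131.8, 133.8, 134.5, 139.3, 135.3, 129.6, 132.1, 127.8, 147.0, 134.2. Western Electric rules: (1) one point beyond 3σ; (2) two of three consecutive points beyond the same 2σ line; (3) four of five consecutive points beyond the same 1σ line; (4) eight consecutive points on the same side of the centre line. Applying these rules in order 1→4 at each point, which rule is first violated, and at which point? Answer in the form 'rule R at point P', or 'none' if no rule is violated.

rule 1 at point 13

Zone of each point (C = within 1σ̂, B = 1σ̂–2σ̂, A = 2σ̂–3σ̂, * = beyond 3σ̂; sign = side of CL): 1:+B, 2:+C, 3:-B, 4:-C, 5:-C, 6:+C, 7:+C, 8:+B, 9:+C, 10:-C, 11:-C, 12:-B, 13:+*, 14:+C
Rule 1 (one point beyond the 3σ limits) is satisfied at point 13.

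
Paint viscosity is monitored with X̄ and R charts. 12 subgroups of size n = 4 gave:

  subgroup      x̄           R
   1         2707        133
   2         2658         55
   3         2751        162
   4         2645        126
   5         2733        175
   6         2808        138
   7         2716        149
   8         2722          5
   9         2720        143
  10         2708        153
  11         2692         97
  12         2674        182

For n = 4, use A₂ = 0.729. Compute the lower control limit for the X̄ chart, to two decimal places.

2618.95

X̄̄ = (2707 + 2658 + 2751 + 2645 + 2733 + 2808 + 2716 + 2722 + 2720 + 2708 + 2692 + 2674) / 12 = 32534.0000 / 12 = 2711.1667
R̄ = (133 + 55 + 162 + 126 + 175 + 138 + 149 + 5 + 143 + 153 + 97 + 182) / 12 = 1518.0000 / 12 = 126.5000
LCL = X̄̄ − A₂·R̄ = 2711.1667 − 0.729 × 126.5000 = 2618.9482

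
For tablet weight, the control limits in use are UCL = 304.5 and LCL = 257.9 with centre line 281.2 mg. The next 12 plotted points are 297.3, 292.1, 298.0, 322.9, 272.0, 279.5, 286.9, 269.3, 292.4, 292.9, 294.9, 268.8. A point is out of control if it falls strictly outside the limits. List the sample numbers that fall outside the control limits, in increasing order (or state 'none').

Compare each point to [257.9, 304.5]: sample 4 = 322.9 > UCL.

4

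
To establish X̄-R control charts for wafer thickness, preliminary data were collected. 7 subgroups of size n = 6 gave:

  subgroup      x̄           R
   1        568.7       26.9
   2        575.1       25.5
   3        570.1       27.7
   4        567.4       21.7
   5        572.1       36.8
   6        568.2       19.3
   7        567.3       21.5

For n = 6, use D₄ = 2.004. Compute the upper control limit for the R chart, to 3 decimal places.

51.360

R̄ = (26.9 + 25.5 + 27.7 + 21.7 + 36.8 + 19.3 + 21.5) / 7 = 179.4000 / 7 = 25.6286
UCL_R = D₄·R̄ = 2.004 × 25.6286 = 51.3597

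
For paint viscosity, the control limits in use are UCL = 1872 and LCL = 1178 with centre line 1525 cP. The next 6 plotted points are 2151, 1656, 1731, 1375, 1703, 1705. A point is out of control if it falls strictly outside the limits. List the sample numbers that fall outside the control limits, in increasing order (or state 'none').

1

Compare each point to [1178, 1872]: sample 1 = 2151 > UCL.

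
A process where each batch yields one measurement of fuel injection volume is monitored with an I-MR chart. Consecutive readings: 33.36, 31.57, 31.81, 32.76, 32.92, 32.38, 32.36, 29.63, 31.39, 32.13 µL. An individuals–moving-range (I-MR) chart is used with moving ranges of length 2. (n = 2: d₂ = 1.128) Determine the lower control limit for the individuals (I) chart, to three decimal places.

X̄ = (33.36 + 31.57 + 31.81 + 32.76 + 32.92 + 32.38 + 32.36 + 29.63 + 31.39 + 32.13) / 10 = 32.0310
Moving ranges: 1.79, 0.24, 0.95, 0.16, 0.54, 0.02, 2.73, 1.76, 0.74; M̄R̄ = 8.9300 / 9 = 0.9922
LCL = X̄ − 3·M̄R̄/d₂ = 32.0310 − 3 × 0.9922 / 1.128 = 29.3921

29.392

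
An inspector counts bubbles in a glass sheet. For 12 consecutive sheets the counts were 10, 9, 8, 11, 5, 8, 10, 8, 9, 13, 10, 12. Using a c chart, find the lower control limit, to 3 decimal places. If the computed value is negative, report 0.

c̄ = (10 + 9 + 8 + 11 + 5 + 8 + 10 + 8 + 9 + 13 + 10 + 12) / 12 = 113 / 12 = 9.4167
LCL = c̄ − 3√c̄ = 9.4167 − 3 × 3.0687 = 0.2107

0.211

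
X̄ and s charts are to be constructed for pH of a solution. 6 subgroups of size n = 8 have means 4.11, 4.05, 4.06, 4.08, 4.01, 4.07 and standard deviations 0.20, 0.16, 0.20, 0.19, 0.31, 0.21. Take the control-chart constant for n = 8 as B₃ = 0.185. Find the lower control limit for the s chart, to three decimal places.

0.039

s̄ = (0.20 + 0.16 + 0.20 + 0.19 + 0.31 + 0.21) / 6 = 0.2117
LCL_s = B₃·s̄ = 0.185 × 0.2117 = 0.0392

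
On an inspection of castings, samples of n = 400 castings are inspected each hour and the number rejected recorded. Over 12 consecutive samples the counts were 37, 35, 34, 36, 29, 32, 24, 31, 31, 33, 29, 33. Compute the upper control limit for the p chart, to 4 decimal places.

p̄ = Σdᵢ / (k·n) = 384 / (12 × 400) = 0.08000
UCL = p̄ + 3·√(p̄(1−p̄)/n) = 0.08000 + 3 × √(0.08000×0.92000/400) = 0.08000 + 3 × 0.01356 = 0.12069

0.1207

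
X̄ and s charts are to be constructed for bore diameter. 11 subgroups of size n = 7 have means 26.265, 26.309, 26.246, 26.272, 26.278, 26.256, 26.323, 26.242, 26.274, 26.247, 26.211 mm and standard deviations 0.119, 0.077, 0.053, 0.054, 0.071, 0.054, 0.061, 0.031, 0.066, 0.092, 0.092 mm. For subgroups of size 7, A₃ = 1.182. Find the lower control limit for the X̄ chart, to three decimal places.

26.183

X̄̄ = (26.265 + 26.309 + 26.246 + 26.272 + 26.278 + 26.256 + 26.323 + 26.242 + 26.274 + 26.247 + 26.211) / 11 = 26.2657
s̄ = (0.119 + 0.077 + 0.053 + 0.054 + 0.071 + 0.054 + 0.061 + 0.031 + 0.066 + 0.092 + 0.092) / 11 = 0.0700
LCL = X̄̄ − A₃·s̄ = 26.2657 − 1.182 × 0.0700 = 26.1830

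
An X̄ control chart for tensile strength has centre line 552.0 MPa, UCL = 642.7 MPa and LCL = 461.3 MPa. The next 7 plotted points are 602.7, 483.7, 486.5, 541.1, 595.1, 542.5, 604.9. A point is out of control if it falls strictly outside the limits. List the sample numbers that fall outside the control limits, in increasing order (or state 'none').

none

All 7 points lie within [461.3, 642.7].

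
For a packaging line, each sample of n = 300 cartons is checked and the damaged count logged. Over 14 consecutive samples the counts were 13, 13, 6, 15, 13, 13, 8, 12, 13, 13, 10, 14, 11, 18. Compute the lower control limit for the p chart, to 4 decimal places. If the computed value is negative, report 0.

p̄ = Σdᵢ / (k·n) = 172 / (14 × 300) = 0.04095
LCL = p̄ − 3·√(p̄(1−p̄)/n) = 0.04095 − 3 × 0.01144 = 0.00663

0.0066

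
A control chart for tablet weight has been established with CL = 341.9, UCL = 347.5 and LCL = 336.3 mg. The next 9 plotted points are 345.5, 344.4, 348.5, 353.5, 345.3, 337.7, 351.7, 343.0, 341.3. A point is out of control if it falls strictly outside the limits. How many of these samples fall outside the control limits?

Compare each point to [336.3, 347.5]: sample 3 = 348.5 > UCL; sample 4 = 353.5 > UCL; sample 7 = 351.7 > UCL.

3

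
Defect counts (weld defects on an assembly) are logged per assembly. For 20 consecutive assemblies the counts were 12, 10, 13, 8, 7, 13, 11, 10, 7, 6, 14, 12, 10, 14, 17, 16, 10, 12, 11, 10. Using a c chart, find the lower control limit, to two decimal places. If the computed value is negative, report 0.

c̄ = (12 + 10 + 13 + 8 + 7 + 13 + 11 + 10 + 7 + 6 + 14 + 12 + 10 + 14 + 17 + 16 + 10 + 12 + 11 + 10) / 20 = 223 / 20 = 11.1500
LCL = c̄ − 3√c̄ = 11.1500 − 3 × 3.3392 = 1.1325

1.13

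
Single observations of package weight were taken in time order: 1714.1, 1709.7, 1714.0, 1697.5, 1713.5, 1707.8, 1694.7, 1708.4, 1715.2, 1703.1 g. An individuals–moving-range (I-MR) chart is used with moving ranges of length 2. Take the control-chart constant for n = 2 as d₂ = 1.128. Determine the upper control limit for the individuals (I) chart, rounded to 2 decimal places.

X̄ = (1714.1 + 1709.7 + 1714.0 + 1697.5 + 1713.5 + 1707.8 + 1694.7 + 1708.4 + 1715.2 + 1703.1) / 10 = 1707.8000
Moving ranges: 4.4, 4.3, 16.5, 16.0, 5.7, 13.1, 13.7, 6.8, 12.1; M̄R̄ = 92.6000 / 9 = 10.2889
UCL = X̄ + 3·M̄R̄/d₂ = 1707.8000 + 3 × 10.2889 / 1.128 = 1735.1641

1735.16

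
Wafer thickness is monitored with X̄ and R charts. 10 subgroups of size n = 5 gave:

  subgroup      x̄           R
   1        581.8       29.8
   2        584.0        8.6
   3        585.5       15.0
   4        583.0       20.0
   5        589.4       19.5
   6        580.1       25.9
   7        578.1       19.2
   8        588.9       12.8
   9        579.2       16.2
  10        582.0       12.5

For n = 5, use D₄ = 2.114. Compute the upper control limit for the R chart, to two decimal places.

37.95

R̄ = (29.8 + 8.6 + 15.0 + 20.0 + 19.5 + 25.9 + 19.2 + 12.8 + 16.2 + 12.5) / 10 = 179.5000 / 10 = 17.9500
UCL_R = D₄·R̄ = 2.114 × 17.9500 = 37.9463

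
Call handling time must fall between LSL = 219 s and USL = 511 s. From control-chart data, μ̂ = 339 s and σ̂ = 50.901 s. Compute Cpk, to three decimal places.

0.786

Cpu = (USL − μ̂) / (3σ̂) = (511 − 339) / (3 × 50.901) = 1.1264; Cpl = (μ̂ − LSL) / (3σ̂) = (339 − 219) / (3 × 50.901) = 0.7858; Cpk = min(Cpu, Cpl) = 0.7858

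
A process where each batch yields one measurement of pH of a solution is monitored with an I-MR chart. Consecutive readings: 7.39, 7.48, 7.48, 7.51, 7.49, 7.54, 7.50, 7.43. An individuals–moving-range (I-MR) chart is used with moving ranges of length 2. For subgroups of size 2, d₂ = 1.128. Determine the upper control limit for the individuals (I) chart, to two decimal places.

X̄ = (7.39 + 7.48 + 7.48 + 7.51 + 7.49 + 7.54 + 7.50 + 7.43) / 8 = 7.4775
Moving ranges: 0.09, 0.00, 0.03, 0.02, 0.05, 0.04, 0.07; M̄R̄ = 0.3000 / 7 = 0.0429
UCL = X̄ + 3·M̄R̄/d₂ = 7.4775 + 3 × 0.0429 / 1.128 = 7.5915

7.59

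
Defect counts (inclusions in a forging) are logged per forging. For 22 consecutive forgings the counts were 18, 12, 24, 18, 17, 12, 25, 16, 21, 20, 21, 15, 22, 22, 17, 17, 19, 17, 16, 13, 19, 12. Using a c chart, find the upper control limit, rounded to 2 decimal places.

c̄ = (18 + 12 + 24 + 18 + 17 + 12 + 25 + 16 + 21 + 20 + 21 + 15 + 22 + 22 + 17 + 17 + 19 + 17 + 16 + 13 + 19 + 12) / 22 = 393 / 22 = 17.8636
UCL = c̄ + 3√c̄ = 17.8636 + 3 × √17.8636 = 17.8636 + 3 × 4.2265 = 30.5433

30.54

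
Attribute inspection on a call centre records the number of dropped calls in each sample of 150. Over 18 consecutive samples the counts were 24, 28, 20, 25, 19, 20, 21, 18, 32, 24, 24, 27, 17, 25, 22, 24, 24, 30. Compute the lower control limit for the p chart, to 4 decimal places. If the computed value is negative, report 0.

p̄ = Σdᵢ / (k·n) = 424 / (18 × 150) = 0.15704
LCL = p̄ − 3·√(p̄(1−p̄)/n) = 0.15704 − 3 × 0.02971 = 0.06792

0.0679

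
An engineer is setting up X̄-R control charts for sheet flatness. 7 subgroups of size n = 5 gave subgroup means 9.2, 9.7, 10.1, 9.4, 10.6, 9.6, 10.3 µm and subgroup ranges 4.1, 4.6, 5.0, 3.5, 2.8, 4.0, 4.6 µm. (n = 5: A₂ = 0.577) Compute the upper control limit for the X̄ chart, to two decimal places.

12.20

X̄̄ = (9.2 + 9.7 + 10.1 + 9.4 + 10.6 + 9.6 + 10.3) / 7 = 68.9000 / 7 = 9.8429
R̄ = (4.1 + 4.6 + 5.0 + 3.5 + 2.8 + 4.0 + 4.6) / 7 = 28.6000 / 7 = 4.0857
UCL = X̄̄ + A₂·R̄ = 9.8429 + 0.577 × 4.0857 = 12.2003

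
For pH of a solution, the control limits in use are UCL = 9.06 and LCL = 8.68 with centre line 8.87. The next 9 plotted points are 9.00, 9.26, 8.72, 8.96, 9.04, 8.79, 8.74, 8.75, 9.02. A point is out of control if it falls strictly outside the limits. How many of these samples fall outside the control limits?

1

Compare each point to [8.68, 9.06]: sample 2 = 9.26 > UCL.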